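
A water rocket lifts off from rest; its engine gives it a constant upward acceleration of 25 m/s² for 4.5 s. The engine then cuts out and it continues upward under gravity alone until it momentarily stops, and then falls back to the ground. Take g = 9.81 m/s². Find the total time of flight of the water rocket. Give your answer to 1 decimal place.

Phase 1 (powered ascent): v₀ = 0 m/s, a = 25 m/s².
v = v₀ + at = 0 + (25)(4.5) = 112 m/s
Δx = v₀t + ½at² = 0·4.5 + 0.5·25·4.5² = 253 m

Phase 2 (coasting upward): v₀ = 112 m/s, a = -9.81 m/s².
v = v₀ + at → t = (0 − 112) / -9.81 = 11.5 s
v² = v₀² + 2aΔx → Δx = (0² − 112²)/(2·-9.81) = 645 m

Phase 3 (free fall): v₀ = 0 m/s, a = -9.81 m/s².
Falls 898 m from rest: t = √(2·898/9.81) = 13.5 s; v = g·t = 133 m/s.
Total time = 4.50 + 11.5 + 13.5 = 29.5 s

29.5 s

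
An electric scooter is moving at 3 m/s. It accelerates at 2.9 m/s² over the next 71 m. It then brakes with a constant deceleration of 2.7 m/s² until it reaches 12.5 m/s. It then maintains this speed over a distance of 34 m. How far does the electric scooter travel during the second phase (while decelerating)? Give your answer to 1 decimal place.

Phase 1 (accelerating): v₀ = 3.00 m/s, a = 2.9 m/s².
v² = v₀² + 2aΔx = 3.00² + 2·2.9·71 = 421 → v = 20.5 m/s
t = (v − v₀)/a = (20.5 − 3.00)/2.9 = 6.04 s

Phase 2 (decelerating): v₀ = 20.5 m/s, a = -2.7 m/s².
v = v₀ + at → t = (12.5 − 20.5) / -2.7 = 2.97 s
v² = v₀² + 2aΔx → Δx = (12.5² − 20.5²)/(2·-2.7) = 49.0 m
Distance in phase 2 = 49.0 m

49.0 m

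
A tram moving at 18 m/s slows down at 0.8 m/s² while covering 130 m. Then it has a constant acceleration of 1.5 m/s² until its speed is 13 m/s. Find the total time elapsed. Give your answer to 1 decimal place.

10.5 s

Phase 1 (decelerating): v₀ = 18.0 m/s, a = -0.8 m/s².
v² = v₀² + 2aΔx = 18.0² + 2·-0.8·130 = 116 → v = 10.8 m/s
t = (v − v₀)/a = (10.8 − 18.0)/-0.8 = 9.04 s

Phase 2 (accelerating): v₀ = 10.8 m/s, a = 1.5 m/s².
v = v₀ + at → t = (13 − 10.8) / 1.5 = 1.49 s
v² = v₀² + 2aΔx → Δx = (13² − 10.8²)/(2·1.5) = 17.7 m
Total time = 9.04 + 1.49 = 10.5 s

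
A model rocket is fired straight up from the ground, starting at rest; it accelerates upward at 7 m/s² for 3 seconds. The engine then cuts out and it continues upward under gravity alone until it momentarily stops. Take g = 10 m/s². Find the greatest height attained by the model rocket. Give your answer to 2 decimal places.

Phase 1 (powered ascent): v₀ = 0 m/s, a = 7 m/s².
v = v₀ + at = 0 + (7)(3) = 21.0 m/s
Δx = v₀t + ½at² = 0·3 + 0.5·7·3² = 31.5 m

Phase 2 (coasting upward): v₀ = 21.0 m/s, a = -10 m/s².
v = v₀ + at → t = (0 − 21.0) / -10 = 2.10 s
v² = v₀² + 2aΔx → Δx = (0² − 21.0²)/(2·-10) = 22.1 m
Maximum height = 31.5 + 22.1 = 53.5 m

53.55 m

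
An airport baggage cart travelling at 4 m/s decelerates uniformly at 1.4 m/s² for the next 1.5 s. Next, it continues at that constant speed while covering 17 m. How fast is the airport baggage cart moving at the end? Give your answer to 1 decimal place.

1.9 m/s

Phase 1 (decelerating): v₀ = 4.00 m/s, a = -1.4 m/s².
v = v₀ + at = 4.00 + (-1.4)(1.5) = 1.90 m/s
Δx = v₀t + ½at² = 4.00·1.5 + 0.5·-1.4·1.5² = 4.43 m

Phase 2 (constant speed): v₀ = 1.90 m/s, a = 0 m/s².
Constant speed: t = d/v = 17/1.90 = 8.95 s
Final speed = 1.90 m/s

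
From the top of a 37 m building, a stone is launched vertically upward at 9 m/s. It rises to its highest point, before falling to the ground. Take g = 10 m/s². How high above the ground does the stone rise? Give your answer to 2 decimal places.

41.05 m

Phase 1 (rising): v₀ = 9.00 m/s, a = -10 m/s².
v = v₀ + at → t = (0 − 9.00) / -10 = 0.900 s
v² = v₀² + 2aΔx → Δx = (0² − 9.00²)/(2·-10) = 4.05 m
Maximum height = 37 + 4.05 = 41.0 m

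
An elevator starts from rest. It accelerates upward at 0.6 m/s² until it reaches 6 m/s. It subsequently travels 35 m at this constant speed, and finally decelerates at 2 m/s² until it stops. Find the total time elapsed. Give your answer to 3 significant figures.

Phase 1 (accelerating): v₀ = 0 m/s, a = 0.6 m/s².
v = v₀ + at → t = (6 − 0) / 0.6 = 10.0 s
v² = v₀² + 2aΔx → Δx = (6² − 0²)/(2·0.6) = 30.0 m

Phase 2 (constant speed): v₀ = 6.00 m/s, a = 0 m/s².
Constant speed: t = d/v = 35/6.00 = 5.83 s

Phase 3 (decelerating): v₀ = 6.00 m/s, a = -2 m/s².
v = v₀ + at → t = (0 − 6.00) / -2 = 3.00 s
v² = v₀² + 2aΔx → Δx = (0² − 6.00²)/(2·-2) = 9.00 m
Total time = 10.0 + 5.83 + 3.00 = 18.8 s

18.8 s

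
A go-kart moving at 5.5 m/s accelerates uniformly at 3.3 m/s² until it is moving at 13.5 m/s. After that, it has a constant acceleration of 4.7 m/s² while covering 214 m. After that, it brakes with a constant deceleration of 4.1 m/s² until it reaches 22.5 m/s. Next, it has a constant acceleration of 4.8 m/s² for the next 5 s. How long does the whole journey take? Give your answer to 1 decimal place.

20.5 s

Phase 1 (accelerating): v₀ = 5.50 m/s, a = 3.3 m/s².
v = v₀ + at → t = (13.5 − 5.50) / 3.3 = 2.42 s
v² = v₀² + 2aΔx → Δx = (13.5² − 5.50²)/(2·3.3) = 23.0 m

Phase 2 (accelerating): v₀ = 13.5 m/s, a = 4.7 m/s².
v² = v₀² + 2aΔx = 13.5² + 2·4.7·214 = 2190 → v = 46.8 m/s
t = (v − v₀)/a = (46.8 − 13.5)/4.7 = 7.09 s

Phase 3 (decelerating): v₀ = 46.8 m/s, a = -4.1 m/s².
v = v₀ + at → t = (22.5 − 46.8) / -4.1 = 5.94 s
v² = v₀² + 2aΔx → Δx = (22.5² − 46.8²)/(2·-4.1) = 206 m

Phase 4 (accelerating): v₀ = 22.5 m/s, a = 4.8 m/s².
v = v₀ + at = 22.5 + (4.8)(5) = 46.5 m/s
Δx = v₀t + ½at² = 22.5·5 + 0.5·4.8·5² = 172 m
Total time = 2.42 + 7.09 + 5.94 + 5.00 = 20.5 s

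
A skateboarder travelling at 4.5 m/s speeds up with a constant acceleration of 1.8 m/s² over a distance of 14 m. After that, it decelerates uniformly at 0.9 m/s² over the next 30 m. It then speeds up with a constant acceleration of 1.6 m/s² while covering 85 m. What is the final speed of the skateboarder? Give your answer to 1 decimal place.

17.0 m/s

Phase 1 (accelerating): v₀ = 4.50 m/s, a = 1.8 m/s².
v² = v₀² + 2aΔx = 4.50² + 2·1.8·14 = 70.7 → v = 8.41 m/s
t = (v − v₀)/a = (8.41 − 4.50)/1.8 = 2.17 s

Phase 2 (decelerating): v₀ = 8.41 m/s, a = -0.9 m/s².
v² = v₀² + 2aΔx = 8.41² + 2·-0.9·30 = 16.7 → v = 4.08 m/s
t = (v − v₀)/a = (4.08 − 8.41)/-0.9 = 4.81 s

Phase 3 (accelerating): v₀ = 4.08 m/s, a = 1.6 m/s².
v² = v₀² + 2aΔx = 4.08² + 2·1.6·85 = 289 → v = 17.0 m/s
t = (v − v₀)/a = (17.0 − 4.08)/1.6 = 8.07 s
Final speed = 17.0 m/s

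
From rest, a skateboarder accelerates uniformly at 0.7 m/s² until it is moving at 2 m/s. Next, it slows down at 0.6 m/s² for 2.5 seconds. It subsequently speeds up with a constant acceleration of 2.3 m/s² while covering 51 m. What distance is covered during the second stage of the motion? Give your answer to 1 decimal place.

3.1 m

Phase 1 (accelerating): v₀ = 0 m/s, a = 0.7 m/s².
v = v₀ + at → t = (2 − 0) / 0.7 = 2.86 s
v² = v₀² + 2aΔx → Δx = (2² − 0²)/(2·0.7) = 2.86 m

Phase 2 (decelerating): v₀ = 2.00 m/s, a = -0.6 m/s².
v = v₀ + at = 2.00 + (-0.6)(2.5) = 0.500 m/s
Δx = v₀t + ½at² = 2.00·2.5 + 0.5·-0.6·2.5² = 3.12 m
Distance in phase 2 = 3.12 m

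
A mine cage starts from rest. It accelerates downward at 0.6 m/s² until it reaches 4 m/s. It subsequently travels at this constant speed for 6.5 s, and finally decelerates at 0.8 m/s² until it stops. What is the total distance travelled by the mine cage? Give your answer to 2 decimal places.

49.33 m

Phase 1 (accelerating): v₀ = 0 m/s, a = 0.6 m/s².
v = v₀ + at → t = (4 − 0) / 0.6 = 6.67 s
v² = v₀² + 2aΔx → Δx = (4² − 0²)/(2·0.6) = 13.3 m

Phase 2 (constant speed): v₀ = 4.00 m/s, a = 0 m/s².
v = v₀ + at = 4.00 + (0)(6.5) = 4.00 m/s
Δx = v₀t + ½at² = 4.00·6.5 + 0.5·0·6.5² = 26.0 m

Phase 3 (decelerating): v₀ = 4.00 m/s, a = -0.8 m/s².
v = v₀ + at → t = (0 − 4.00) / -0.8 = 5.00 s
v² = v₀² + 2aΔx → Δx = (0² − 4.00²)/(2·-0.8) = 10.0 m
Total distance = 13.3 + 26.0 + 10.0 = 49.3 m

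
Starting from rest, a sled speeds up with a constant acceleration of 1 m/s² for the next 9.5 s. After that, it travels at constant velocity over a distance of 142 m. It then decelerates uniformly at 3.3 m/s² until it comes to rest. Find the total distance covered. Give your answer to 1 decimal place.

200.8 m

Phase 1 (accelerating): v₀ = 0 m/s, a = 1 m/s².
v = v₀ + at = 0 + (1)(9.5) = 9.50 m/s
Δx = v₀t + ½at² = 0·9.5 + 0.5·1·9.5² = 45.1 m

Phase 2 (constant speed): v₀ = 9.50 m/s, a = 0 m/s².
Constant speed: t = d/v = 142/9.50 = 14.9 s

Phase 3 (decelerating): v₀ = 9.50 m/s, a = -3.3 m/s².
v = v₀ + at → t = (0 − 9.50) / -3.3 = 2.88 s
v² = v₀² + 2aΔx → Δx = (0² − 9.50²)/(2·-3.3) = 13.7 m
Total distance = 45.1 + 142 + 13.7 = 201 m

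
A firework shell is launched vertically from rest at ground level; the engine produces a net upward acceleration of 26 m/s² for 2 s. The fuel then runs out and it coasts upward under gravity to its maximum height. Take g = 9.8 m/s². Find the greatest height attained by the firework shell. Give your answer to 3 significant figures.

190 m

Phase 1 (powered ascent): v₀ = 0 m/s, a = 26 m/s².
v = v₀ + at = 0 + (26)(2) = 52.0 m/s
Δx = v₀t + ½at² = 0·2 + 0.5·26·2² = 52.0 m

Phase 2 (coasting upward): v₀ = 52.0 m/s, a = -9.8 m/s².
v = v₀ + at → t = (0 − 52.0) / -9.8 = 5.31 s
v² = v₀² + 2aΔx → Δx = (0² − 52.0²)/(2·-9.8) = 138 m
Maximum height = 52.0 + 138 = 190 m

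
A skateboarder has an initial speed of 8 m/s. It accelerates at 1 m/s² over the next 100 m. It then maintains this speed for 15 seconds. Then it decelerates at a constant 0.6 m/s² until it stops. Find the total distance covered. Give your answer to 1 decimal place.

563.7 m

Phase 1 (accelerating): v₀ = 8.00 m/s, a = 1 m/s².
v² = v₀² + 2aΔx = 8.00² + 2·1·100 = 264 → v = 16.2 m/s
t = (v − v₀)/a = (16.2 − 8.00)/1 = 8.25 s

Phase 2 (constant speed): v₀ = 16.2 m/s, a = 0 m/s².
v = v₀ + at = 16.2 + (0)(15) = 16.2 m/s
Δx = v₀t + ½at² = 16.2·15 + 0.5·0·15² = 244 m

Phase 3 (decelerating): v₀ = 16.2 m/s, a = -0.6 m/s².
v = v₀ + at → t = (0 − 16.2) / -0.6 = 27.1 s
v² = v₀² + 2aΔx → Δx = (0² − 16.2²)/(2·-0.6) = 220 m
Total distance = 100 + 244 + 220 = 564 m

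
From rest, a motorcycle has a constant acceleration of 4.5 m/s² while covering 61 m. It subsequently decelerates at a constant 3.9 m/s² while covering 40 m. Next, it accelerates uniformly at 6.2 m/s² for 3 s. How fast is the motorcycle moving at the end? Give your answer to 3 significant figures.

34.0 m/s

Phase 1 (accelerating): v₀ = 0 m/s, a = 4.5 m/s².
v² = v₀² + 2aΔx = 0² + 2·4.5·61 = 549 → v = 23.4 m/s
t = (v − v₀)/a = (23.4 − 0)/4.5 = 5.21 s

Phase 2 (decelerating): v₀ = 23.4 m/s, a = -3.9 m/s².
v² = v₀² + 2aΔx = 23.4² + 2·-3.9·40 = 237 → v = 15.4 m/s
t = (v − v₀)/a = (15.4 − 23.4)/-3.9 = 2.06 s

Phase 3 (accelerating): v₀ = 15.4 m/s, a = 6.2 m/s².
v = v₀ + at = 15.4 + (6.2)(3) = 34.0 m/s
Δx = v₀t + ½at² = 15.4·3 + 0.5·6.2·3² = 74.1 m
Final speed = 34.0 m/s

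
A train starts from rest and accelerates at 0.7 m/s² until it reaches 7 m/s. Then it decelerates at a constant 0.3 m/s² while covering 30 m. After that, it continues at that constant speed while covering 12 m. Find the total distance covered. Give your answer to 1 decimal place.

77.0 m

Phase 1 (accelerating): v₀ = 0 m/s, a = 0.7 m/s².
v = v₀ + at → t = (7 − 0) / 0.7 = 10.0 s
v² = v₀² + 2aΔx → Δx = (7² − 0²)/(2·0.7) = 35.0 m

Phase 2 (decelerating): v₀ = 7.00 m/s, a = -0.3 m/s².
v² = v₀² + 2aΔx = 7.00² + 2·-0.3·30 = 31.0 → v = 5.57 m/s
t = (v − v₀)/a = (5.57 − 7.00)/-0.3 = 4.77 s

Phase 3 (constant speed): v₀ = 5.57 m/s, a = 0 m/s².
Constant speed: t = d/v = 12/5.57 = 2.16 s
Total distance = 35.0 + 30.0 + 12.0 = 77.0 m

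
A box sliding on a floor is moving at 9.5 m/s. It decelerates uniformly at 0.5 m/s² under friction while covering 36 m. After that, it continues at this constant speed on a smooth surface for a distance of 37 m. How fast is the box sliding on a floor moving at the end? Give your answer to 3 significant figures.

Phase 1 (decelerating): v₀ = 9.50 m/s, a = -0.5 m/s².
v² = v₀² + 2aΔx = 9.50² + 2·-0.5·36 = 54.2 → v = 7.37 m/s
t = (v − v₀)/a = (7.37 − 9.50)/-0.5 = 4.27 s

Phase 2 (constant speed): v₀ = 7.37 m/s, a = 0 m/s².
Constant speed: t = d/v = 37/7.37 = 5.02 s
Final speed = 7.37 m/s

7.37 m/s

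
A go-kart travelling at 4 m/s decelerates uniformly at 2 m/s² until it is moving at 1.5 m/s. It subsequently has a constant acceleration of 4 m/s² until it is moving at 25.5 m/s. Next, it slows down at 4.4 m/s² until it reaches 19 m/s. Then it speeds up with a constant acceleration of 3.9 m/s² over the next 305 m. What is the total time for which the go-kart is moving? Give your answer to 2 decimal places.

17.28 s

Phase 1 (decelerating): v₀ = 4.00 m/s, a = -2 m/s².
v = v₀ + at → t = (1.5 − 4.00) / -2 = 1.25 s
v² = v₀² + 2aΔx → Δx = (1.5² − 4.00²)/(2·-2) = 3.44 m

Phase 2 (accelerating): v₀ = 1.50 m/s, a = 4 m/s².
v = v₀ + at → t = (25.5 − 1.50) / 4 = 6.00 s
v² = v₀² + 2aΔx → Δx = (25.5² − 1.50²)/(2·4) = 81.0 m

Phase 3 (decelerating): v₀ = 25.5 m/s, a = -4.4 m/s².
v = v₀ + at → t = (19 − 25.5) / -4.4 = 1.48 s
v² = v₀² + 2aΔx → Δx = (19² − 25.5²)/(2·-4.4) = 32.9 m

Phase 4 (accelerating): v₀ = 19.0 m/s, a = 3.9 m/s².
v² = v₀² + 2aΔx = 19.0² + 2·3.9·305 = 2740 → v = 52.3 m/s
t = (v − v₀)/a = (52.3 − 19.0)/3.9 = 8.55 s
Total time = 1.25 + 6.00 + 1.48 + 8.55 = 17.3 s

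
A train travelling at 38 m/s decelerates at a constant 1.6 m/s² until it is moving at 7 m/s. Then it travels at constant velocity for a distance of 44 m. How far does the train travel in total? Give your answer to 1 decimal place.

Phase 1 (decelerating): v₀ = 38.0 m/s, a = -1.6 m/s².
v = v₀ + at → t = (7 − 38.0) / -1.6 = 19.4 s
v² = v₀² + 2aΔx → Δx = (7² − 38.0²)/(2·-1.6) = 436 m

Phase 2 (constant speed): v₀ = 7.00 m/s, a = 0 m/s².
Constant speed: t = d/v = 44/7.00 = 6.29 s
Total distance = 436 + 44.0 = 480 m

479.9 m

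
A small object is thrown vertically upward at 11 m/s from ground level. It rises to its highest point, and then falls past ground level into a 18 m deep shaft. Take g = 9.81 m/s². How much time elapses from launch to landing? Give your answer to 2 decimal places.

Phase 1 (rising): v₀ = 11.0 m/s, a = -9.81 m/s².
v = v₀ + at → t = (0 − 11.0) / -9.81 = 1.12 s
v² = v₀² + 2aΔx → Δx = (0² − 11.0²)/(2·-9.81) = 6.17 m

Phase 2 (falling): v₀ = 0 m/s, a = -9.81 m/s².
Falls 24.2 m from rest: t = √(2·24.2/9.81) = 2.22 s; v = g·t = 21.8 m/s.
Total time = 1.12 + 2.22 = 3.34 s

3.34 s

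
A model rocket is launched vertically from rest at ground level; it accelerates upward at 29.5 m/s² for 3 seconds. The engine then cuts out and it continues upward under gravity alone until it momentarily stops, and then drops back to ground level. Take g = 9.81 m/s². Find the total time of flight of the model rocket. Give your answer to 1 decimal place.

22.4 s

Phase 1 (powered ascent): v₀ = 0 m/s, a = 29.5 m/s².
v = v₀ + at = 0 + (29.5)(3) = 88.5 m/s
Δx = v₀t + ½at² = 0·3 + 0.5·29.5·3² = 133 m

Phase 2 (coasting upward): v₀ = 88.5 m/s, a = -9.81 m/s².
v = v₀ + at → t = (0 − 88.5) / -9.81 = 9.02 s
v² = v₀² + 2aΔx → Δx = (0² − 88.5²)/(2·-9.81) = 399 m

Phase 3 (free fall): v₀ = 0 m/s, a = -9.81 m/s².
Falls 532 m from rest: t = √(2·532/9.81) = 10.4 s; v = g·t = 102 m/s.
Total time = 3.00 + 9.02 + 10.4 = 22.4 s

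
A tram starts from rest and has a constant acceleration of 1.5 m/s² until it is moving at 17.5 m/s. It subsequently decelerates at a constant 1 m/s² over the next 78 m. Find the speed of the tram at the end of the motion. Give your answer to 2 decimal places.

Phase 1 (accelerating): v₀ = 0 m/s, a = 1.5 m/s².
v = v₀ + at → t = (17.5 − 0) / 1.5 = 11.7 s
v² = v₀² + 2aΔx → Δx = (17.5² − 0²)/(2·1.5) = 102 m

Phase 2 (decelerating): v₀ = 17.5 m/s, a = -1 m/s².
v² = v₀² + 2aΔx = 17.5² + 2·-1·78 = 150 → v = 12.3 m/s
t = (v − v₀)/a = (12.3 − 17.5)/-1 = 5.24 s
Final speed = 12.3 m/s

12.26 m/s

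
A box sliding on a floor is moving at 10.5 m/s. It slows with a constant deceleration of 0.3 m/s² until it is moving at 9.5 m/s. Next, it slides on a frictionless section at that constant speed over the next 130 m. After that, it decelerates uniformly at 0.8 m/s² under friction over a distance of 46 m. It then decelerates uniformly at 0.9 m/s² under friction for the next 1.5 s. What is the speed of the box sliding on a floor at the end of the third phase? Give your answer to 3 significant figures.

4.08 m/s

Phase 1 (decelerating): v₀ = 10.5 m/s, a = -0.3 m/s².
v = v₀ + at → t = (9.5 − 10.5) / -0.3 = 3.33 s
v² = v₀² + 2aΔx → Δx = (9.5² − 10.5²)/(2·-0.3) = 33.3 m

Phase 2 (constant speed): v₀ = 9.50 m/s, a = 0 m/s².
Constant speed: t = d/v = 130/9.50 = 13.7 s

Phase 3 (decelerating): v₀ = 9.50 m/s, a = -0.8 m/s².
v² = v₀² + 2aΔx = 9.50² + 2·-0.8·46 = 16.6 → v = 4.08 m/s
t = (v − v₀)/a = (4.08 − 9.50)/-0.8 = 6.77 s
Speed at end of phase 3 = 4.08 m/s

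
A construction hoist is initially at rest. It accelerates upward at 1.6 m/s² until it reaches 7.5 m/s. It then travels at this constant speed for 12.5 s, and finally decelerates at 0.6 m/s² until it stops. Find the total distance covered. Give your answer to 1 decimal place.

158.2 m

Phase 1 (accelerating): v₀ = 0 m/s, a = 1.6 m/s².
v = v₀ + at → t = (7.5 − 0) / 1.6 = 4.69 s
v² = v₀² + 2aΔx → Δx = (7.5² − 0²)/(2·1.6) = 17.6 m

Phase 2 (constant speed): v₀ = 7.50 m/s, a = 0 m/s².
v = v₀ + at = 7.50 + (0)(12.5) = 7.50 m/s
Δx = v₀t + ½at² = 7.50·12.5 + 0.5·0·12.5² = 93.8 m

Phase 3 (decelerating): v₀ = 7.50 m/s, a = -0.6 m/s².
v = v₀ + at → t = (0 − 7.50) / -0.6 = 12.5 s
v² = v₀² + 2aΔx → Δx = (0² − 7.50²)/(2·-0.6) = 46.9 m
Total distance = 17.6 + 93.8 + 46.9 = 158 m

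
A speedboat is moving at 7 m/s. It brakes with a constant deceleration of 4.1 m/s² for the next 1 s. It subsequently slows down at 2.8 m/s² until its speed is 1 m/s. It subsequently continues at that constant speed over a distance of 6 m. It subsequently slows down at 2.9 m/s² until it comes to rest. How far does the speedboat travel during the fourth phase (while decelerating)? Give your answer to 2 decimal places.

0.17 m

Phase 1 (decelerating): v₀ = 7.00 m/s, a = -4.1 m/s².
v = v₀ + at = 7.00 + (-4.1)(1) = 2.90 m/s
Δx = v₀t + ½at² = 7.00·1 + 0.5·-4.1·1² = 4.95 m

Phase 2 (decelerating): v₀ = 2.90 m/s, a = -2.8 m/s².
v = v₀ + at → t = (1 − 2.90) / -2.8 = 0.679 s
v² = v₀² + 2aΔx → Δx = (1² − 2.90²)/(2·-2.8) = 1.32 m

Phase 3 (constant speed): v₀ = 1.00 m/s, a = 0 m/s².
Constant speed: t = d/v = 6/1.00 = 6.00 s

Phase 4 (decelerating): v₀ = 1.00 m/s, a = -2.9 m/s².
v = v₀ + at → t = (0 − 1.00) / -2.9 = 0.345 s
v² = v₀² + 2aΔx → Δx = (0² − 1.00²)/(2·-2.9) = 0.172 m
Distance in phase 4 = 0.172 m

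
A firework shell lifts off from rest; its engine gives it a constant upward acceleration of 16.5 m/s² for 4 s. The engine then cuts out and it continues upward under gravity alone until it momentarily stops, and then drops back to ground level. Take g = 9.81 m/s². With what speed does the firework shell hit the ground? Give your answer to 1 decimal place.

Phase 1 (powered ascent): v₀ = 0 m/s, a = 16.5 m/s².
v = v₀ + at = 0 + (16.5)(4) = 66.0 m/s
Δx = v₀t + ½at² = 0·4 + 0.5·16.5·4² = 132 m

Phase 2 (coasting upward): v₀ = 66.0 m/s, a = -9.81 m/s².
v = v₀ + at → t = (0 − 66.0) / -9.81 = 6.73 s
v² = v₀² + 2aΔx → Δx = (0² − 66.0²)/(2·-9.81) = 222 m

Phase 3 (free fall): v₀ = 0 m/s, a = -9.81 m/s².
Falls 354 m from rest: t = √(2·354/9.81) = 8.50 s; v = g·t = 83.3 m/s.
Impact speed = 83.3 m/s

83.3 m/s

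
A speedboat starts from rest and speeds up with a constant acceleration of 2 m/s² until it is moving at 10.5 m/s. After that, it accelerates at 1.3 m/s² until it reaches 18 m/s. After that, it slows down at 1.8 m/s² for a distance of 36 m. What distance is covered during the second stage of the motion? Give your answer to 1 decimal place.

82.2 m

Phase 1 (accelerating): v₀ = 0 m/s, a = 2 m/s².
v = v₀ + at → t = (10.5 − 0) / 2 = 5.25 s
v² = v₀² + 2aΔx → Δx = (10.5² − 0²)/(2·2) = 27.6 m

Phase 2 (accelerating): v₀ = 10.5 m/s, a = 1.3 m/s².
v = v₀ + at → t = (18 − 10.5) / 1.3 = 5.77 s
v² = v₀² + 2aΔx → Δx = (18² − 10.5²)/(2·1.3) = 82.2 m
Distance in phase 2 = 82.2 m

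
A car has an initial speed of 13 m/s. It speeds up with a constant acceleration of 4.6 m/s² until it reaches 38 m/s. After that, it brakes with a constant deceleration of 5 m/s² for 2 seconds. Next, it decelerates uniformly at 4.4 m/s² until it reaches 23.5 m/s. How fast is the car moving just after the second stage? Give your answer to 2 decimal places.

Phase 1 (accelerating): v₀ = 13.0 m/s, a = 4.6 m/s².
v = v₀ + at → t = (38 − 13.0) / 4.6 = 5.43 s
v² = v₀² + 2aΔx → Δx = (38² − 13.0²)/(2·4.6) = 139 m

Phase 2 (decelerating): v₀ = 38.0 m/s, a = -5 m/s².
v = v₀ + at = 38.0 + (-5)(2) = 28.0 m/s
Δx = v₀t + ½at² = 38.0·2 + 0.5·-5·2² = 66.0 m
Speed at end of phase 2 = 28.0 m/s

28.00 m/s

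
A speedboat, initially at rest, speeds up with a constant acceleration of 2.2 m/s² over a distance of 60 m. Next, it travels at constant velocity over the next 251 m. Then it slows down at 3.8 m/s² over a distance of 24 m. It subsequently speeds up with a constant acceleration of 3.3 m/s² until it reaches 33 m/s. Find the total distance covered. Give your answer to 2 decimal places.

Phase 1 (accelerating): v₀ = 0 m/s, a = 2.2 m/s².
v² = v₀² + 2aΔx = 0² + 2·2.2·60 = 264 → v = 16.2 m/s
t = (v − v₀)/a = (16.2 − 0)/2.2 = 7.39 s

Phase 2 (constant speed): v₀ = 16.2 m/s, a = 0 m/s².
Constant speed: t = d/v = 251/16.2 = 15.4 s

Phase 3 (decelerating): v₀ = 16.2 m/s, a = -3.8 m/s².
v² = v₀² + 2aΔx = 16.2² + 2·-3.8·24 = 81.6 → v = 9.03 m/s
t = (v − v₀)/a = (9.03 − 16.2)/-3.8 = 1.90 s

Phase 4 (accelerating): v₀ = 9.03 m/s, a = 3.3 m/s².
v = v₀ + at → t = (33 − 9.03) / 3.3 = 7.26 s
v² = v₀² + 2aΔx → Δx = (33² − 9.03²)/(2·3.3) = 153 m
Total distance = 60.0 + 251 + 24.0 + 153 = 488 m

487.64 m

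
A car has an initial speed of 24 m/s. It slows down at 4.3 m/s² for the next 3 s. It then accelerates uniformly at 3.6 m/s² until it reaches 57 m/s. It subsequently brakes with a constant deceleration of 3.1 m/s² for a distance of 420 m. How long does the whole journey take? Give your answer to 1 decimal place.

25.9 s

Phase 1 (decelerating): v₀ = 24.0 m/s, a = -4.3 m/s².
v = v₀ + at = 24.0 + (-4.3)(3) = 11.1 m/s
Δx = v₀t + ½at² = 24.0·3 + 0.5·-4.3·3² = 52.7 m

Phase 2 (accelerating): v₀ = 11.1 m/s, a = 3.6 m/s².
v = v₀ + at → t = (57 − 11.1) / 3.6 = 12.8 s
v² = v₀² + 2aΔx → Δx = (57² − 11.1²)/(2·3.6) = 434 m

Phase 3 (decelerating): v₀ = 57.0 m/s, a = -3.1 m/s².
v² = v₀² + 2aΔx = 57.0² + 2·-3.1·420 = 645 → v = 25.4 m/s
t = (v − v₀)/a = (25.4 − 57.0)/-3.1 = 10.2 s
Total time = 3.00 + 12.8 + 10.2 = 25.9 s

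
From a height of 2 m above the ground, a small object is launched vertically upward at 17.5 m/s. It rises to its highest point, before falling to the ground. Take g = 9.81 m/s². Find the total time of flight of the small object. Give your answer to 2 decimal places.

Phase 1 (rising): v₀ = 17.5 m/s, a = -9.81 m/s².
v = v₀ + at → t = (0 − 17.5) / -9.81 = 1.78 s
v² = v₀² + 2aΔx → Δx = (0² − 17.5²)/(2·-9.81) = 15.6 m

Phase 2 (falling): v₀ = 0 m/s, a = -9.81 m/s².
Falls 17.6 m from rest: t = √(2·17.6/9.81) = 1.89 s; v = g·t = 18.6 m/s.
Total time = 1.78 + 1.89 = 3.68 s

3.68 s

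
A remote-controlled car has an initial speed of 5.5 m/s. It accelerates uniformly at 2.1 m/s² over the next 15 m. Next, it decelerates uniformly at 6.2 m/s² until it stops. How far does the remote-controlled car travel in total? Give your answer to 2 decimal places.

22.52 m

Phase 1 (accelerating): v₀ = 5.50 m/s, a = 2.1 m/s².
v² = v₀² + 2aΔx = 5.50² + 2·2.1·15 = 93.2 → v = 9.66 m/s
t = (v − v₀)/a = (9.66 − 5.50)/2.1 = 1.98 s

Phase 2 (decelerating): v₀ = 9.66 m/s, a = -6.2 m/s².
v = v₀ + at → t = (0 − 9.66) / -6.2 = 1.56 s
v² = v₀² + 2aΔx → Δx = (0² − 9.66²)/(2·-6.2) = 7.52 m
Total distance = 15.0 + 7.52 = 22.5 m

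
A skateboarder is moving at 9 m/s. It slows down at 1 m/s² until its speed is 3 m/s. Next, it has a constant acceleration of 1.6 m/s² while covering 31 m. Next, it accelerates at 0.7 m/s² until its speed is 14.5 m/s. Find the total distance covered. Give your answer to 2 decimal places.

139.89 m

Phase 1 (decelerating): v₀ = 9.00 m/s, a = -1 m/s².
v = v₀ + at → t = (3 − 9.00) / -1 = 6.00 s
v² = v₀² + 2aΔx → Δx = (3² − 9.00²)/(2·-1) = 36.0 m

Phase 2 (accelerating): v₀ = 3.00 m/s, a = 1.6 m/s².
v² = v₀² + 2aΔx = 3.00² + 2·1.6·31 = 108 → v = 10.4 m/s
t = (v − v₀)/a = (10.4 − 3.00)/1.6 = 4.63 s

Phase 3 (accelerating): v₀ = 10.4 m/s, a = 0.7 m/s².
v = v₀ + at → t = (14.5 − 10.4) / 0.7 = 5.85 s
v² = v₀² + 2aΔx → Δx = (14.5² − 10.4²)/(2·0.7) = 72.9 m
Total distance = 36.0 + 31.0 + 72.9 = 140 m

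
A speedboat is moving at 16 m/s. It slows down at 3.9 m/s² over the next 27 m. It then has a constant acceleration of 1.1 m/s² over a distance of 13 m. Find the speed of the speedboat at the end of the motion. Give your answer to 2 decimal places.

8.60 m/s

Phase 1 (decelerating): v₀ = 16.0 m/s, a = -3.9 m/s².
v² = v₀² + 2aΔx = 16.0² + 2·-3.9·27 = 45.4 → v = 6.74 m/s
t = (v − v₀)/a = (6.74 − 16.0)/-3.9 = 2.37 s

Phase 2 (accelerating): v₀ = 6.74 m/s, a = 1.1 m/s².
v² = v₀² + 2aΔx = 6.74² + 2·1.1·13 = 74.0 → v = 8.60 m/s
t = (v − v₀)/a = (8.60 − 6.74)/1.1 = 1.69 s
Final speed = 8.60 m/s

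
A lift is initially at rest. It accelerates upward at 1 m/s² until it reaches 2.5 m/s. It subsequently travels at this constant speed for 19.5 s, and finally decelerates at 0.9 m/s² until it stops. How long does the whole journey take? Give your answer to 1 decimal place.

24.8 s

Phase 1 (accelerating): v₀ = 0 m/s, a = 1 m/s².
v = v₀ + at → t = (2.5 − 0) / 1 = 2.50 s
v² = v₀² + 2aΔx → Δx = (2.5² − 0²)/(2·1) = 3.12 m

Phase 2 (constant speed): v₀ = 2.50 m/s, a = 0 m/s².
v = v₀ + at = 2.50 + (0)(19.5) = 2.50 m/s
Δx = v₀t + ½at² = 2.50·19.5 + 0.5·0·19.5² = 48.8 m

Phase 3 (decelerating): v₀ = 2.50 m/s, a = -0.9 m/s².
v = v₀ + at → t = (0 − 2.50) / -0.9 = 2.78 s
v² = v₀² + 2aΔx → Δx = (0² − 2.50²)/(2·-0.9) = 3.47 m
Total time = 2.50 + 19.5 + 2.78 = 24.8 s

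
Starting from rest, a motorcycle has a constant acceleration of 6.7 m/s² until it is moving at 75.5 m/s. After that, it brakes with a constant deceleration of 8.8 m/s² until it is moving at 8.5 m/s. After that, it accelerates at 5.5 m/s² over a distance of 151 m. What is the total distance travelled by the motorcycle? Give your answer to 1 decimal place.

Phase 1 (accelerating): v₀ = 0 m/s, a = 6.7 m/s².
v = v₀ + at → t = (75.5 − 0) / 6.7 = 11.3 s
v² = v₀² + 2aΔx → Δx = (75.5² − 0²)/(2·6.7) = 425 m

Phase 2 (decelerating): v₀ = 75.5 m/s, a = -8.8 m/s².
v = v₀ + at → t = (8.5 − 75.5) / -8.8 = 7.61 s
v² = v₀² + 2aΔx → Δx = (8.5² − 75.5²)/(2·-8.8) = 320 m

Phase 3 (accelerating): v₀ = 8.50 m/s, a = 5.5 m/s².
v² = v₀² + 2aΔx = 8.50² + 2·5.5·151 = 1730 → v = 41.6 m/s
t = (v − v₀)/a = (41.6 − 8.50)/5.5 = 6.02 s
Total distance = 425 + 320 + 151 = 896 m

896.2 m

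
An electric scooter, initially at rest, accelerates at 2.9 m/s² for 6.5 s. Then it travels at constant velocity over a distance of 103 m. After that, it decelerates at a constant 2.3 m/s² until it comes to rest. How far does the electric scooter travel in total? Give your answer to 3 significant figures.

242 m

Phase 1 (accelerating): v₀ = 0 m/s, a = 2.9 m/s².
v = v₀ + at = 0 + (2.9)(6.5) = 18.8 m/s
Δx = v₀t + ½at² = 0·6.5 + 0.5·2.9·6.5² = 61.3 m

Phase 2 (constant speed): v₀ = 18.8 m/s, a = 0 m/s².
Constant speed: t = d/v = 103/18.8 = 5.46 s

Phase 3 (decelerating): v₀ = 18.8 m/s, a = -2.3 m/s².
v = v₀ + at → t = (0 − 18.8) / -2.3 = 8.20 s
v² = v₀² + 2aΔx → Δx = (0² − 18.8²)/(2·-2.3) = 77.2 m
Total distance = 61.3 + 103 + 77.2 = 242 m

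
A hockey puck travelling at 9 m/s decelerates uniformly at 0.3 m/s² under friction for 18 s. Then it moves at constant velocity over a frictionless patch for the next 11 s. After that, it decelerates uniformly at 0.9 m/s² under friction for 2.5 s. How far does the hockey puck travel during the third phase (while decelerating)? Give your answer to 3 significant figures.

Phase 1 (decelerating): v₀ = 9.00 m/s, a = -0.3 m/s².
v = v₀ + at = 9.00 + (-0.3)(18) = 3.60 m/s
Δx = v₀t + ½at² = 9.00·18 + 0.5·-0.3·18² = 113 m

Phase 2 (constant speed): v₀ = 3.60 m/s, a = 0 m/s².
v = v₀ + at = 3.60 + (0)(11) = 3.60 m/s
Δx = v₀t + ½at² = 3.60·11 + 0.5·0·11² = 39.6 m

Phase 3 (decelerating): v₀ = 3.60 m/s, a = -0.9 m/s².
v = v₀ + at = 3.60 + (-0.9)(2.5) = 1.35 m/s
Δx = v₀t + ½at² = 3.60·2.5 + 0.5·-0.9·2.5² = 6.19 m
Distance in phase 3 = 6.19 m

6.19 m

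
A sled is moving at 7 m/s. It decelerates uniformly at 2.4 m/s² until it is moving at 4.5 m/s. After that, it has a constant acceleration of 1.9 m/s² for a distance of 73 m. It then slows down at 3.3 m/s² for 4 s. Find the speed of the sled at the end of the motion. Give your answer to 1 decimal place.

Phase 1 (decelerating): v₀ = 7.00 m/s, a = -2.4 m/s².
v = v₀ + at → t = (4.5 − 7.00) / -2.4 = 1.04 s
v² = v₀² + 2aΔx → Δx = (4.5² − 7.00²)/(2·-2.4) = 5.99 m

Phase 2 (accelerating): v₀ = 4.50 m/s, a = 1.9 m/s².
v² = v₀² + 2aΔx = 4.50² + 2·1.9·73 = 298 → v = 17.3 m/s
t = (v − v₀)/a = (17.3 − 4.50)/1.9 = 6.71 s

Phase 3 (decelerating): v₀ = 17.3 m/s, a = -3.3 m/s².
v = v₀ + at = 17.3 + (-3.3)(4) = 4.05 m/s
Δx = v₀t + ½at² = 17.3·4 + 0.5·-3.3·4² = 42.6 m
Final speed = 4.05 m/s

4.1 m/s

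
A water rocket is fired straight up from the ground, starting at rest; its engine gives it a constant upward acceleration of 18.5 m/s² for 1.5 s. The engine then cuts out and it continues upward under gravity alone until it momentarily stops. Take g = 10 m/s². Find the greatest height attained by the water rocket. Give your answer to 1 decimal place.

59.3 m

Phase 1 (powered ascent): v₀ = 0 m/s, a = 18.5 m/s².
v = v₀ + at = 0 + (18.5)(1.5) = 27.8 m/s
Δx = v₀t + ½at² = 0·1.5 + 0.5·18.5·1.5² = 20.8 m

Phase 2 (coasting upward): v₀ = 27.8 m/s, a = -10 m/s².
v = v₀ + at → t = (0 − 27.8) / -10 = 2.77 s
v² = v₀² + 2aΔx → Δx = (0² − 27.8²)/(2·-10) = 38.5 m
Maximum height = 20.8 + 38.5 = 59.3 m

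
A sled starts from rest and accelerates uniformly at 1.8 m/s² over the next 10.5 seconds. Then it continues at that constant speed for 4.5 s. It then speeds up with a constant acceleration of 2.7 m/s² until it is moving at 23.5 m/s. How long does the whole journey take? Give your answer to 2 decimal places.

Phase 1 (accelerating): v₀ = 0 m/s, a = 1.8 m/s².
v = v₀ + at = 0 + (1.8)(10.5) = 18.9 m/s
Δx = v₀t + ½at² = 0·10.5 + 0.5·1.8·10.5² = 99.2 m

Phase 2 (constant speed): v₀ = 18.9 m/s, a = 0 m/s².
v = v₀ + at = 18.9 + (0)(4.5) = 18.9 m/s
Δx = v₀t + ½at² = 18.9·4.5 + 0.5·0·4.5² = 85.1 m

Phase 3 (accelerating): v₀ = 18.9 m/s, a = 2.7 m/s².
v = v₀ + at → t = (23.5 − 18.9) / 2.7 = 1.70 s
v² = v₀² + 2aΔx → Δx = (23.5² − 18.9²)/(2·2.7) = 36.1 m
Total time = 10.5 + 4.50 + 1.70 = 16.7 s

16.70 s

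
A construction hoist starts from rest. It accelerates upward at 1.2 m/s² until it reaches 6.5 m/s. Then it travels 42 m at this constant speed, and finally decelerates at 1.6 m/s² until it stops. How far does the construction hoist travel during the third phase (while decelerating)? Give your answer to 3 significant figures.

Phase 1 (accelerating): v₀ = 0 m/s, a = 1.2 m/s².
v = v₀ + at → t = (6.5 − 0) / 1.2 = 5.42 s
v² = v₀² + 2aΔx → Δx = (6.5² − 0²)/(2·1.2) = 17.6 m

Phase 2 (constant speed): v₀ = 6.50 m/s, a = 0 m/s².
Constant speed: t = d/v = 42/6.50 = 6.46 s

Phase 3 (decelerating): v₀ = 6.50 m/s, a = -1.6 m/s².
v = v₀ + at → t = (0 − 6.50) / -1.6 = 4.06 s
v² = v₀² + 2aΔx → Δx = (0² − 6.50²)/(2·-1.6) = 13.2 m
Distance in phase 3 = 13.2 m

13.2 m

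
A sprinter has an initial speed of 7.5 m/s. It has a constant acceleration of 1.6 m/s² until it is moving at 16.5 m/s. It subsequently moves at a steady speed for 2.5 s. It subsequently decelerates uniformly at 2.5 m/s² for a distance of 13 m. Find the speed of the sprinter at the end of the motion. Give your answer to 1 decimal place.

14.4 m/s

Phase 1 (accelerating): v₀ = 7.50 m/s, a = 1.6 m/s².
v = v₀ + at → t = (16.5 − 7.50) / 1.6 = 5.62 s
v² = v₀² + 2aΔx → Δx = (16.5² − 7.50²)/(2·1.6) = 67.5 m

Phase 2 (constant speed): v₀ = 16.5 m/s, a = 0 m/s².
v = v₀ + at = 16.5 + (0)(2.5) = 16.5 m/s
Δx = v₀t + ½at² = 16.5·2.5 + 0.5·0·2.5² = 41.2 m

Phase 3 (decelerating): v₀ = 16.5 m/s, a = -2.5 m/s².
v² = v₀² + 2aΔx = 16.5² + 2·-2.5·13 = 207 → v = 14.4 m/s
t = (v − v₀)/a = (14.4 − 16.5)/-2.5 = 0.842 s
Final speed = 14.4 m/s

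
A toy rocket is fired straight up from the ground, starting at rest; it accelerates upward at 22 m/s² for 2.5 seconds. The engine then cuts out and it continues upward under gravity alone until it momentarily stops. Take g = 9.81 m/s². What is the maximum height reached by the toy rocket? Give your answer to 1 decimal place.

Phase 1 (powered ascent): v₀ = 0 m/s, a = 22 m/s².
v = v₀ + at = 0 + (22)(2.5) = 55.0 m/s
Δx = v₀t + ½at² = 0·2.5 + 0.5·22·2.5² = 68.8 m

Phase 2 (coasting upward): v₀ = 55.0 m/s, a = -9.81 m/s².
v = v₀ + at → t = (0 − 55.0) / -9.81 = 5.61 s
v² = v₀² + 2aΔx → Δx = (0² − 55.0²)/(2·-9.81) = 154 m
Maximum height = 68.8 + 154 = 223 m

222.9 m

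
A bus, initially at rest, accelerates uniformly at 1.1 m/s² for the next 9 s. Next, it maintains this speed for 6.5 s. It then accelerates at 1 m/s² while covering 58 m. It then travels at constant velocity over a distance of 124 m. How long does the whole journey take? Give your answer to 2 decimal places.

Phase 1 (accelerating): v₀ = 0 m/s, a = 1.1 m/s².
v = v₀ + at = 0 + (1.1)(9) = 9.90 m/s
Δx = v₀t + ½at² = 0·9 + 0.5·1.1·9² = 44.6 m

Phase 2 (constant speed): v₀ = 9.90 m/s, a = 0 m/s².
v = v₀ + at = 9.90 + (0)(6.5) = 9.90 m/s
Δx = v₀t + ½at² = 9.90·6.5 + 0.5·0·6.5² = 64.4 m

Phase 3 (accelerating): v₀ = 9.90 m/s, a = 1 m/s².
v² = v₀² + 2aΔx = 9.90² + 2·1·58 = 214 → v = 14.6 m/s
t = (v − v₀)/a = (14.6 − 9.90)/1 = 4.73 s

Phase 4 (constant speed): v₀ = 14.6 m/s, a = 0 m/s².
Constant speed: t = d/v = 124/14.6 = 8.48 s
Total time = 9.00 + 6.50 + 4.73 + 8.48 = 28.7 s

28.71 s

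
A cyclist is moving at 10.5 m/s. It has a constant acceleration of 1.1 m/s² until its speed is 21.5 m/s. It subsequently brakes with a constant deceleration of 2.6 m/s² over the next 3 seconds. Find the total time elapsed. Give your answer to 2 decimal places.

Phase 1 (accelerating): v₀ = 10.5 m/s, a = 1.1 m/s².
v = v₀ + at → t = (21.5 − 10.5) / 1.1 = 10.0 s
v² = v₀² + 2aΔx → Δx = (21.5² − 10.5²)/(2·1.1) = 160 m

Phase 2 (decelerating): v₀ = 21.5 m/s, a = -2.6 m/s².
v = v₀ + at = 21.5 + (-2.6)(3) = 13.7 m/s
Δx = v₀t + ½at² = 21.5·3 + 0.5·-2.6·3² = 52.8 m
Total time = 10.0 + 3.00 = 13.0 s

13.00 s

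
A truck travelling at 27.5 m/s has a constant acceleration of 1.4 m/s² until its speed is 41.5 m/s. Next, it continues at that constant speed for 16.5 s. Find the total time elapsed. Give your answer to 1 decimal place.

26.5 s

Phase 1 (accelerating): v₀ = 27.5 m/s, a = 1.4 m/s².
v = v₀ + at → t = (41.5 − 27.5) / 1.4 = 10.0 s
v² = v₀² + 2aΔx → Δx = (41.5² − 27.5²)/(2·1.4) = 345 m

Phase 2 (constant speed): v₀ = 41.5 m/s, a = 0 m/s².
v = v₀ + at = 41.5 + (0)(16.5) = 41.5 m/s
Δx = v₀t + ½at² = 41.5·16.5 + 0.5·0·16.5² = 685 m
Total time = 10.0 + 16.5 = 26.5 s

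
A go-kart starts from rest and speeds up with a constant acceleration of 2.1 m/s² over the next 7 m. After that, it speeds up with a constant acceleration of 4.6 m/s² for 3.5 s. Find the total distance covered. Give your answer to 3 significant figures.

Phase 1 (accelerating): v₀ = 0 m/s, a = 2.1 m/s².
v² = v₀² + 2aΔx = 0² + 2·2.1·7 = 29.4 → v = 5.42 m/s
t = (v − v₀)/a = (5.42 − 0)/2.1 = 2.58 s

Phase 2 (accelerating): v₀ = 5.42 m/s, a = 4.6 m/s².
v = v₀ + at = 5.42 + (4.6)(3.5) = 21.5 m/s
Δx = v₀t + ½at² = 5.42·3.5 + 0.5·4.6·3.5² = 47.2 m
Total distance = 7.00 + 47.2 = 54.2 m

54.2 m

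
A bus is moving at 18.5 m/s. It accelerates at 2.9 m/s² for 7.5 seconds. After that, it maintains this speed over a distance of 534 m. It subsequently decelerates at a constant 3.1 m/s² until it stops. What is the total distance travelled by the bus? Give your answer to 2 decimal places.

Phase 1 (accelerating): v₀ = 18.5 m/s, a = 2.9 m/s².
v = v₀ + at = 18.5 + (2.9)(7.5) = 40.2 m/s
Δx = v₀t + ½at² = 18.5·7.5 + 0.5·2.9·7.5² = 220 m

Phase 2 (constant speed): v₀ = 40.2 m/s, a = 0 m/s².
Constant speed: t = d/v = 534/40.2 = 13.3 s

Phase 3 (decelerating): v₀ = 40.2 m/s, a = -3.1 m/s².
v = v₀ + at → t = (0 − 40.2) / -3.1 = 13.0 s
v² = v₀² + 2aΔx → Δx = (0² − 40.2²)/(2·-3.1) = 261 m
Total distance = 220 + 534 + 261 = 1020 m

1015.61 m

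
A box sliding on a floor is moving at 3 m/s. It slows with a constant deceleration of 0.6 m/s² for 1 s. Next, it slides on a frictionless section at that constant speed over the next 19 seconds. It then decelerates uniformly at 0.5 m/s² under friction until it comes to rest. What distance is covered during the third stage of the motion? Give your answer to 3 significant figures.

5.76 m

Phase 1 (decelerating): v₀ = 3.00 m/s, a = -0.6 m/s².
v = v₀ + at = 3.00 + (-0.6)(1) = 2.40 m/s
Δx = v₀t + ½at² = 3.00·1 + 0.5·-0.6·1² = 2.70 m

Phase 2 (constant speed): v₀ = 2.40 m/s, a = 0 m/s².
v = v₀ + at = 2.40 + (0)(19) = 2.40 m/s
Δx = v₀t + ½at² = 2.40·19 + 0.5·0·19² = 45.6 m

Phase 3 (decelerating): v₀ = 2.40 m/s, a = -0.5 m/s².
v = v₀ + at → t = (0 − 2.40) / -0.5 = 4.80 s
v² = v₀² + 2aΔx → Δx = (0² − 2.40²)/(2·-0.5) = 5.76 m
Distance in phase 3 = 5.76 m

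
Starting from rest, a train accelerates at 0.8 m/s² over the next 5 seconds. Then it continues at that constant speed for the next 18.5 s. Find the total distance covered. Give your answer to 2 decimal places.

Phase 1 (accelerating): v₀ = 0 m/s, a = 0.8 m/s².
v = v₀ + at = 0 + (0.8)(5) = 4.00 m/s
Δx = v₀t + ½at² = 0·5 + 0.5·0.8·5² = 10.0 m

Phase 2 (constant speed): v₀ = 4.00 m/s, a = 0 m/s².
v = v₀ + at = 4.00 + (0)(18.5) = 4.00 m/s
Δx = v₀t + ½at² = 4.00·18.5 + 0.5·0·18.5² = 74.0 m
Total distance = 10.0 + 74.0 = 84.0 m

84.00 m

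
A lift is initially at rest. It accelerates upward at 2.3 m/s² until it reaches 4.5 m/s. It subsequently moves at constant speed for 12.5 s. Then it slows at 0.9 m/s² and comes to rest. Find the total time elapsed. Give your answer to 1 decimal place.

19.5 s

Phase 1 (accelerating): v₀ = 0 m/s, a = 2.3 m/s².
v = v₀ + at → t = (4.5 − 0) / 2.3 = 1.96 s
v² = v₀² + 2aΔx → Δx = (4.5² − 0²)/(2·2.3) = 4.40 m

Phase 2 (constant speed): v₀ = 4.50 m/s, a = 0 m/s².
v = v₀ + at = 4.50 + (0)(12.5) = 4.50 m/s
Δx = v₀t + ½at² = 4.50·12.5 + 0.5·0·12.5² = 56.2 m

Phase 3 (decelerating): v₀ = 4.50 m/s, a = -0.9 m/s².
v = v₀ + at → t = (0 − 4.50) / -0.9 = 5.00 s
v² = v₀² + 2aΔx → Δx = (0² − 4.50²)/(2·-0.9) = 11.2 m
Total time = 1.96 + 12.5 + 5.00 = 19.5 s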